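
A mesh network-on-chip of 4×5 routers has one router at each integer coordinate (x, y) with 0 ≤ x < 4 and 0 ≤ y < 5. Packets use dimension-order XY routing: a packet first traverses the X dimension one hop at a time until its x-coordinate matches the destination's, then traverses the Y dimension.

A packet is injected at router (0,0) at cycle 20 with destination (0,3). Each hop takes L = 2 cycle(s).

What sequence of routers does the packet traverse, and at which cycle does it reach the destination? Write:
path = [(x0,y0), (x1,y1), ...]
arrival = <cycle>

path = [(0,0), (0,1), (0,2), (0,3)]
arrival = 26

hop 0: (0,0) @ cyc 20
hop 1: (0,1) @ cyc 22  [N]
hop 2: (0,2) @ cyc 24  [N]
hop 3: (0,3) @ cyc 26  [N]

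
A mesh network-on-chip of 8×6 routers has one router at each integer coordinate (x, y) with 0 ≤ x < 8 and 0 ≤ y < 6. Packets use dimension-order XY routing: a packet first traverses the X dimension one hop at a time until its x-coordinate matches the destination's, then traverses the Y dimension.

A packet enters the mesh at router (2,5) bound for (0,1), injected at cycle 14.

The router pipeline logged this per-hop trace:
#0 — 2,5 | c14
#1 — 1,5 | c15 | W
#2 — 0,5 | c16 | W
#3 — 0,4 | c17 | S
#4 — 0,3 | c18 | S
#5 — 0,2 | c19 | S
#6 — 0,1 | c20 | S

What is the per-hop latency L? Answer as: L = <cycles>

Between hops 0 and 1 the cycle counter advances 15 − 14 = 1.
One hop costs L cycles, so L = 1.

L = 1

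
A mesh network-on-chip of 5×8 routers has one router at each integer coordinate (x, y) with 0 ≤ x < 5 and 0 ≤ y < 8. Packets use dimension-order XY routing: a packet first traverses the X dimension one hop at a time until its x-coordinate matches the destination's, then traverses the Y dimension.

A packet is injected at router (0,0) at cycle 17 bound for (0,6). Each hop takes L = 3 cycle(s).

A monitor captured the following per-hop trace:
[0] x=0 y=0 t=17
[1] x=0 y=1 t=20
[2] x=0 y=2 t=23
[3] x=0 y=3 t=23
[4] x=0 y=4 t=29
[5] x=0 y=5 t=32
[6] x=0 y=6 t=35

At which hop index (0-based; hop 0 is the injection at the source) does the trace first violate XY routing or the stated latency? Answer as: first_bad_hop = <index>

hop 1: step (+0,+1), +3 cyc — ok
hop 2: step (+0,+1), +3 cyc — ok
hop 3: step (+0,+1), +0 cyc — BAD: Δcyc=0≠L

first_bad_hop = 3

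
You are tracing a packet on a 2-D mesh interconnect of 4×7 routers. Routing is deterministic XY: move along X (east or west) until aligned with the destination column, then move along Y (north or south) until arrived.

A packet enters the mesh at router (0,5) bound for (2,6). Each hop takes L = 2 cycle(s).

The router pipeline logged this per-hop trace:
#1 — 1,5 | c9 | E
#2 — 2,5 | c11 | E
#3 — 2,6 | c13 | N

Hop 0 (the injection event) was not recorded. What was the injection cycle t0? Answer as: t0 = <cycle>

t0 = 7

The first recorded entry is hop 1 at cycle 9.
So t0 = 9 − 1·2 = 7.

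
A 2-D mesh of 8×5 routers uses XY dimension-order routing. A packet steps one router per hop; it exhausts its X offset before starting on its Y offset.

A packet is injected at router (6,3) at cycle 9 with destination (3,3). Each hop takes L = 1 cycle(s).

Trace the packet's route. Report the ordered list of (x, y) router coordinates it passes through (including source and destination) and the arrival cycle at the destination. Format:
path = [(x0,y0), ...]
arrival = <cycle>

[0] x=6 y=3 t=9
[1] x=5 y=3 t=10 →W
[2] x=4 y=3 t=11 →W
[3] x=3 y=3 t=12 →W

path = [(6,3), (5,3), (4,3), (3,3)]
arrival = 12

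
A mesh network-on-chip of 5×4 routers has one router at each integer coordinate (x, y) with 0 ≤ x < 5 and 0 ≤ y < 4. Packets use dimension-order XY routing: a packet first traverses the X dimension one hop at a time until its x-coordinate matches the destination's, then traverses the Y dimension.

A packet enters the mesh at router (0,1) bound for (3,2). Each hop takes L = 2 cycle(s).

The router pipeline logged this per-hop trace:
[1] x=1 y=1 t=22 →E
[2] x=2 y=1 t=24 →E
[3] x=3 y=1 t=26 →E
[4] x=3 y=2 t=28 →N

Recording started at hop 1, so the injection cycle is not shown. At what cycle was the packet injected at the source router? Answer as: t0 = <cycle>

t0 = 20

cyc[1] = 22 and cyc[k] = t0 + k·L for every k.
So t0 = 22 − 1·2 = 20.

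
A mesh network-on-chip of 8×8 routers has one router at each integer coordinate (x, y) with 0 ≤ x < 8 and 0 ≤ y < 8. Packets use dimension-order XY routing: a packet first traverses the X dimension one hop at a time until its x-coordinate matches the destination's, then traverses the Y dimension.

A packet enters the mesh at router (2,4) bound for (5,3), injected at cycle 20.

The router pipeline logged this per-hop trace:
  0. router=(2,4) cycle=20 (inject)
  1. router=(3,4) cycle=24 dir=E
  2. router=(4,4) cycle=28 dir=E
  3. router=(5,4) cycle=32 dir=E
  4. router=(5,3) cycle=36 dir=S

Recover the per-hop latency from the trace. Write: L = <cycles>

Δcyc across hop 0→1: 24 − 20 = 4.
That increment is L by definition: L = 4.

L = 4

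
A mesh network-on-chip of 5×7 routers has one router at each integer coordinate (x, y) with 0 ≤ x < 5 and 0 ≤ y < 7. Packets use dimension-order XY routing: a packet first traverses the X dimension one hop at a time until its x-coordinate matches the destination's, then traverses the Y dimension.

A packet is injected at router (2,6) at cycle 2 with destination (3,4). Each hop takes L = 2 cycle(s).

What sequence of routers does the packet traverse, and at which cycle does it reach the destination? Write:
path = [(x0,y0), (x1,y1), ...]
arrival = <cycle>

path = [(2,6), (3,6), (3,5), (3,4)]
arrival = 8

t=2: at (2,6)
t=4: at (3,6) after E
t=6: at (3,5) after S
t=8: at (3,4) after S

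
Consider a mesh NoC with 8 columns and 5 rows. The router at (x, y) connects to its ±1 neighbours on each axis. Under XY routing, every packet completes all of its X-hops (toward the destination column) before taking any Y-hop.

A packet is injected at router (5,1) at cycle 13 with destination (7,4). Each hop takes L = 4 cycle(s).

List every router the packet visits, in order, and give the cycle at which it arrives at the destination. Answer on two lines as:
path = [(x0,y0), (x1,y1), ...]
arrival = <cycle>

path = [(5,1), (6,1), (7,1), (7,2), (7,3), (7,4)]
arrival = 33

hop 0: (5,1) @ cyc 13
hop 1: (6,1) @ cyc 17  [E]
hop 2: (7,1) @ cyc 21  [E]
hop 3: (7,2) @ cyc 25  [N]
hop 4: (7,3) @ cyc 29  [N]
hop 5: (7,4) @ cyc 33  [N]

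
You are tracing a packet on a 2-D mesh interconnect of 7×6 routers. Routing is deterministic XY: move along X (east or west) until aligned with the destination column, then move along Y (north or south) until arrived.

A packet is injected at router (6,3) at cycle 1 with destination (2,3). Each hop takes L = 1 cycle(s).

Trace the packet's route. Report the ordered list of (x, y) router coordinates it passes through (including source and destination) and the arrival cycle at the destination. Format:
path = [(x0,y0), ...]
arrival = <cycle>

hop 0: (6,3) @ cyc 1
hop 1: (5,3) @ cyc 2  [W]
hop 2: (4,3) @ cyc 3  [W]
hop 3: (3,3) @ cyc 4  [W]
hop 4: (2,3) @ cyc 5  [W]

path = [(6,3), (5,3), (4,3), (3,3), (2,3)]
arrival = 5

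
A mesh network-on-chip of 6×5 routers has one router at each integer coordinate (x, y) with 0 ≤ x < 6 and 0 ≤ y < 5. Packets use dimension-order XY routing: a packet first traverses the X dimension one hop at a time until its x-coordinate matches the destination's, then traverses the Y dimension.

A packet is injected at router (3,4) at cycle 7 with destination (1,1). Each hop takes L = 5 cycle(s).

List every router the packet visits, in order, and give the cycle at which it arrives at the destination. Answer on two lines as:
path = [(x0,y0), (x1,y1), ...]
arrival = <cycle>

path = [(3,4), (2,4), (1,4), (1,3), (1,2), (1,1)]
arrival = 32

  0. router=(3,4) cycle=7 (inject)
  1. router=(2,4) cycle=12 dir=W
  2. router=(1,4) cycle=17 dir=W
  3. router=(1,3) cycle=22 dir=S
  4. router=(1,2) cycle=27 dir=S
  5. router=(1,1) cycle=32 dir=S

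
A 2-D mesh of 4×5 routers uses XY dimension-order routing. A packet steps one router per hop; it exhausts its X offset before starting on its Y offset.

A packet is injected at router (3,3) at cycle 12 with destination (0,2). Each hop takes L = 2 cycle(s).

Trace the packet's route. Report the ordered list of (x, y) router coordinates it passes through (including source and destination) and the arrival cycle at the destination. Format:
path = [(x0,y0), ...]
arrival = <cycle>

path = [(3,3), (2,3), (1,3), (0,3), (0,2)]
arrival = 20

#0 — 3,3 | c12
#1 — 2,3 | c14 | W
#2 — 1,3 | c16 | W
#3 — 0,3 | c18 | W
#4 — 0,2 | c20 | S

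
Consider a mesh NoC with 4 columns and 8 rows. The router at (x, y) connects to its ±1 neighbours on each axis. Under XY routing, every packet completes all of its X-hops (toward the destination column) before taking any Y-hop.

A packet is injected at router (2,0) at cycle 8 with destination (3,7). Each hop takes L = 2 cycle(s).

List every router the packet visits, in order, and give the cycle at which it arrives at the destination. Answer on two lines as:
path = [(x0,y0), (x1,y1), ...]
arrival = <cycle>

[0] x=2 y=0 t=8
[1] x=3 y=0 t=10 →E
[2] x=3 y=1 t=12 →N
[3] x=3 y=2 t=14 →N
[4] x=3 y=3 t=16 →N
[5] x=3 y=4 t=18 →N
[6] x=3 y=5 t=20 →N
[7] x=3 y=6 t=22 →N
[8] x=3 y=7 t=24 →N

path = [(2,0), (3,0), (3,1), (3,2), (3,3), (3,4), (3,5), (3,6), (3,7)]
arrival = 24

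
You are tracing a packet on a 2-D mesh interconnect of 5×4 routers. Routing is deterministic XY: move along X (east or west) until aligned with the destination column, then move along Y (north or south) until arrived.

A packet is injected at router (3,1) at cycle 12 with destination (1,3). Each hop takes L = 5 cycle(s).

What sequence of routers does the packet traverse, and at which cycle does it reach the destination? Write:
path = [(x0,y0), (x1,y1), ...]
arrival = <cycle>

path = [(3,1), (2,1), (1,1), (1,2), (1,3)]
arrival = 32

[0] x=3 y=1 t=12
[1] x=2 y=1 t=17 →W
[2] x=1 y=1 t=22 →W
[3] x=1 y=2 t=27 →N
[4] x=1 y=3 t=32 →N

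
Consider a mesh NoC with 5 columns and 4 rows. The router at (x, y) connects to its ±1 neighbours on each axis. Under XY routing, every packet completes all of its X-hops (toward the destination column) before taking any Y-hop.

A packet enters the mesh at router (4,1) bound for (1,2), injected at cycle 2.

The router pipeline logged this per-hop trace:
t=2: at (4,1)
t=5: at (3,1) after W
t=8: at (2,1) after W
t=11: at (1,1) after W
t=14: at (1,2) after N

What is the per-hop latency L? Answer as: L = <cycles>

L = 3

From hop 0 (2) to hop 1 (5): +3 cycles.
One hop costs L cycles, so L = 3.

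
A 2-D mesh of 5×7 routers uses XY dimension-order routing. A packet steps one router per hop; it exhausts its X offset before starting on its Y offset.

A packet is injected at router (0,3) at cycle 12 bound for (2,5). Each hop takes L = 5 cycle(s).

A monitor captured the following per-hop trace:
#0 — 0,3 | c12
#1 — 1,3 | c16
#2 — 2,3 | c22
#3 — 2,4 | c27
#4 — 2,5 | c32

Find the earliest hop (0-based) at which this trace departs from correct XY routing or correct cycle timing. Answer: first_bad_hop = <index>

first_bad_hop = 1

check 1→ d=(1,0) cyc+4: BAD: Δcyc=4≠L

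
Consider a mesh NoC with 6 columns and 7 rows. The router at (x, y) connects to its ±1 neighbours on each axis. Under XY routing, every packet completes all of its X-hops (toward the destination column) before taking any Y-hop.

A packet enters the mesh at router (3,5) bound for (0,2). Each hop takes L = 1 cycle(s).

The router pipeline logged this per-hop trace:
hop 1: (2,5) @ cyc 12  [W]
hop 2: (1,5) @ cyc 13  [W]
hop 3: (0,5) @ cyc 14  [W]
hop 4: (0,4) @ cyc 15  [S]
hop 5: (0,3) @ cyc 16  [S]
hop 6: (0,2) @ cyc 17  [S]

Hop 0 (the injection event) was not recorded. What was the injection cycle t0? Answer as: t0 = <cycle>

t0 = 11

Hop 1 reached at cycle 12; hop k is at t0 + k·L.
Therefore t0 = 12 − L = 11.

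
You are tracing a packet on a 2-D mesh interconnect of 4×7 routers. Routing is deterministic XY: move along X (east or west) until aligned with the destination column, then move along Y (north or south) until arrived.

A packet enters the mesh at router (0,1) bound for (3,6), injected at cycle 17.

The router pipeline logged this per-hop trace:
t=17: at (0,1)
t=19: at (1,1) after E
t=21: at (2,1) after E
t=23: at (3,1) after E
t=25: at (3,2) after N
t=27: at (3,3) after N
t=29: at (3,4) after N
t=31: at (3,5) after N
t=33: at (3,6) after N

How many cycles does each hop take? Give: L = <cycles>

From hop 0 (17) to hop 1 (19): +2 cycles.
That increment is L by definition: L = 2.

L = 2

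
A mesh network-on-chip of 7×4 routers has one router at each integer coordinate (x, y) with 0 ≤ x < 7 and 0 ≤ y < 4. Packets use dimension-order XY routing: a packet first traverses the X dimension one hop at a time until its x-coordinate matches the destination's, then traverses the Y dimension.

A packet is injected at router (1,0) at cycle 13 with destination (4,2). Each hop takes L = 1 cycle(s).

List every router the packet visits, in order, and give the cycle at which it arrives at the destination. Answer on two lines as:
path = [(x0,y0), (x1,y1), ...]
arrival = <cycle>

#0 — 1,0 | c13
#1 — 2,0 | c14 | E
#2 — 3,0 | c15 | E
#3 — 4,0 | c16 | E
#4 — 4,1 | c17 | N
#5 — 4,2 | c18 | N

path = [(1,0), (2,0), (3,0), (4,0), (4,1), (4,2)]
arrival = 18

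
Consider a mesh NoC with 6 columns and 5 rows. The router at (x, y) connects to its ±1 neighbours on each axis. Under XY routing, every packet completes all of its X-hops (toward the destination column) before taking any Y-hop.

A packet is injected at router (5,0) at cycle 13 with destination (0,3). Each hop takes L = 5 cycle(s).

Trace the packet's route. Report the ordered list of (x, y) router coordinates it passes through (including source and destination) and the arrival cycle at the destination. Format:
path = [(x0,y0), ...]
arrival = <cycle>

t=13: at (5,0)
t=18: at (4,0) after W
t=23: at (3,0) after W
t=28: at (2,0) after W
t=33: at (1,0) after W
t=38: at (0,0) after W
t=43: at (0,1) after N
t=48: at (0,2) after N
t=53: at (0,3) after N

path = [(5,0), (4,0), (3,0), (2,0), (1,0), (0,0), (0,1), (0,2), (0,3)]
arrival = 53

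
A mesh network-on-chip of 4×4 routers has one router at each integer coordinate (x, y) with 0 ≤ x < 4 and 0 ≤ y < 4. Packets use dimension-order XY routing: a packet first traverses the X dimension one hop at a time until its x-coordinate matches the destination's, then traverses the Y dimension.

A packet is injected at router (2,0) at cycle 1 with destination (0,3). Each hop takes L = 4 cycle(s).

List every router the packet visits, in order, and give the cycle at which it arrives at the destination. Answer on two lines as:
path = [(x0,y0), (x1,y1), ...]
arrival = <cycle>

path = [(2,0), (1,0), (0,0), (0,1), (0,2), (0,3)]
arrival = 21

t=1: at (2,0)
t=5: at (1,0) after W
t=9: at (0,0) after W
t=13: at (0,1) after N
t=17: at (0,2) after N
t=21: at (0,3) after N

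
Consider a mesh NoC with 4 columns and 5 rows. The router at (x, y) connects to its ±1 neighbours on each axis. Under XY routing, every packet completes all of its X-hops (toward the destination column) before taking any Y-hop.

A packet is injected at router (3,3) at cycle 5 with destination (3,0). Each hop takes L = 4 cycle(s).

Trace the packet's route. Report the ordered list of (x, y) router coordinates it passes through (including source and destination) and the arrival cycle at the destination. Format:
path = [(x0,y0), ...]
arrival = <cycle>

path = [(3,3), (3,2), (3,1), (3,0)]
arrival = 17

[0] x=3 y=3 t=5
[1] x=3 y=2 t=9 →S
[2] x=3 y=1 t=13 →S
[3] x=3 y=0 t=17 →S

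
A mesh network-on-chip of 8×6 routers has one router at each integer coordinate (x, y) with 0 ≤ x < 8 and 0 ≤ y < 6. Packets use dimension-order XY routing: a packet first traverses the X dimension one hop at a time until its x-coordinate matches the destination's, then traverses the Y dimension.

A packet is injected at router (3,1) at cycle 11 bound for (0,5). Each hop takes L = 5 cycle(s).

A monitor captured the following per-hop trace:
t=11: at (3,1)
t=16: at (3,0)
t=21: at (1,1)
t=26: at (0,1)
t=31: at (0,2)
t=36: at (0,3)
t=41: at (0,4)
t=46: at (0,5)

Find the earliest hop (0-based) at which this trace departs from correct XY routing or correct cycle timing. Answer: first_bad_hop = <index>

hop 1: step (+0,-1), +5 cyc — BAD: Y-move but x=3≠0

first_bad_hop = 1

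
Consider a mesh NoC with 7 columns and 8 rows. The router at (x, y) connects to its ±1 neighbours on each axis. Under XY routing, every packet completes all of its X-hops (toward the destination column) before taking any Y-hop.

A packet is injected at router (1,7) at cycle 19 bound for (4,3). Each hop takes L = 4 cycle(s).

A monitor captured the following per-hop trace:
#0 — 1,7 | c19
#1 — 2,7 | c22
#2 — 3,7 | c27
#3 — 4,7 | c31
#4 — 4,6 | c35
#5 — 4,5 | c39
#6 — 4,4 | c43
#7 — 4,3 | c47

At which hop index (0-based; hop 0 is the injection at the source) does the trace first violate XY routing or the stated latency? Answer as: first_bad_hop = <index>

hop 1: step (+1,+0), +3 cyc — BAD: Δcyc=3≠L

first_bad_hop = 1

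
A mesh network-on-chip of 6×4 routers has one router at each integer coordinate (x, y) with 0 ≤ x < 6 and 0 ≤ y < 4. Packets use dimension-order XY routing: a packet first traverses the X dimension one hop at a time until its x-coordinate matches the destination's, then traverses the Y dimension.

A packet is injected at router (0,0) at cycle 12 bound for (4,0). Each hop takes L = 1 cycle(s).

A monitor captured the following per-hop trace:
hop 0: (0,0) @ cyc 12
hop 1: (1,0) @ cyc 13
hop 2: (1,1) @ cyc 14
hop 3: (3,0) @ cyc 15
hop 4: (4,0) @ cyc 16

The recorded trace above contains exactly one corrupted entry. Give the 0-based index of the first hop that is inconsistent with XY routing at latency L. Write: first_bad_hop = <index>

first_bad_hop = 2

check 1→ d=(1,0) cyc+1: ok
check 2→ d=(0,1) cyc+1: BAD: Y-move but x=1≠4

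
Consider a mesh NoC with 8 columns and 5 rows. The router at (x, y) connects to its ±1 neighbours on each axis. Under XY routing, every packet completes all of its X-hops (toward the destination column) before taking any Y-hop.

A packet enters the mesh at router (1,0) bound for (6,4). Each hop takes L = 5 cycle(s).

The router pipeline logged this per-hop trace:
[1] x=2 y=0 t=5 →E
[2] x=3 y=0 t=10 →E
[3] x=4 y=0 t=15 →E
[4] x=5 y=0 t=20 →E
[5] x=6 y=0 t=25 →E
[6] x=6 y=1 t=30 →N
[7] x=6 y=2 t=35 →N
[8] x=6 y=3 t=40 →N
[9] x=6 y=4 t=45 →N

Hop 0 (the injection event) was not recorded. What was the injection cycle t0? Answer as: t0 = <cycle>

cyc[1] = 5 and cyc[k] = t0 + k·L for every k.
t0 = cyc[1] − L = 5 − 5 = 0.

t0 = 0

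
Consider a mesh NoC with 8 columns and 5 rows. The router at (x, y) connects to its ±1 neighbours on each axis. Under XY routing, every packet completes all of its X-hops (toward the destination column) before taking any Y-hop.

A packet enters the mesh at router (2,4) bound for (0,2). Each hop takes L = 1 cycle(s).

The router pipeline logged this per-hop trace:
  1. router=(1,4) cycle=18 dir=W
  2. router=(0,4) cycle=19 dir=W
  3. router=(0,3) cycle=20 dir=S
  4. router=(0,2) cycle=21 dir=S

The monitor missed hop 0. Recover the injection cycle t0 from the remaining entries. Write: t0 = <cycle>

t0 = 17

The first recorded entry is hop 1 at cycle 18.
t0 = cyc[1] − L = 18 − 1 = 17.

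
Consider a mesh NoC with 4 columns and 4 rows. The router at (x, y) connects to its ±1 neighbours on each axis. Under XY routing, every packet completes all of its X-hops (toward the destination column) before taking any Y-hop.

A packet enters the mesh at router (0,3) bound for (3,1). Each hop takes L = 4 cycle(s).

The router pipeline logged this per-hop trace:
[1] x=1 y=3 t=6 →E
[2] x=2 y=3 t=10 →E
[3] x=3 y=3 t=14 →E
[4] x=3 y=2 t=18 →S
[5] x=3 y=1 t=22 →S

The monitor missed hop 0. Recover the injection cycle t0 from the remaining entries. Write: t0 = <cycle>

cyc[1] = 6 and cyc[k] = t0 + k·L for every k.
Therefore t0 = 6 − L = 2.

t0 = 2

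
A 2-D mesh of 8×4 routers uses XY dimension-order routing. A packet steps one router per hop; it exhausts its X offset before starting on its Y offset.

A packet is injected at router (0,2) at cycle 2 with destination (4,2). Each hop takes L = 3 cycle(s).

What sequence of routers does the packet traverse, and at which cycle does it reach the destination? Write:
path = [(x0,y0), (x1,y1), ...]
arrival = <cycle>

#0 — 0,2 | c2
#1 — 1,2 | c5 | E
#2 — 2,2 | c8 | E
#3 — 3,2 | c11 | E
#4 — 4,2 | c14 | E

path = [(0,2), (1,2), (2,2), (3,2), (4,2)]
arrival = 14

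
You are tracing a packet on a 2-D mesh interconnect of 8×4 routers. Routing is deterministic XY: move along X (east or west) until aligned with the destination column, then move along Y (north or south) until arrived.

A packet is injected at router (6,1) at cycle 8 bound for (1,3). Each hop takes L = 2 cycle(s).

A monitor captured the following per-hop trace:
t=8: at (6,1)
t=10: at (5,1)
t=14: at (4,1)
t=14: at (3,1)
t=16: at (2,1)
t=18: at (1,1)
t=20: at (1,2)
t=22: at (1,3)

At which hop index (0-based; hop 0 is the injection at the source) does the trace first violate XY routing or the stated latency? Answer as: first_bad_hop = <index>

first_bad_hop = 2

hop 1: step (-1,+0), +2 cyc — ok
hop 2: step (-1,+0), +4 cyc — BAD: Δcyc=4≠L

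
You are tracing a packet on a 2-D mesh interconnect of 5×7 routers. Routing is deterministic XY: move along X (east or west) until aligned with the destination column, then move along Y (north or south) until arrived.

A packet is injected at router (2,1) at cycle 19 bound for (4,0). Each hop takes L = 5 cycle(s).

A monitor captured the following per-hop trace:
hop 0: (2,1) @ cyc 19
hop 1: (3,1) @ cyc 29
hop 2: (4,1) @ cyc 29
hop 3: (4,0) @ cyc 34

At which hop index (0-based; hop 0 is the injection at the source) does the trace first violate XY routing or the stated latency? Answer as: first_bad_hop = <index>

[1] (+1,+0) / 10c ⇒ BAD: Δcyc=10≠L

first_bad_hop = 1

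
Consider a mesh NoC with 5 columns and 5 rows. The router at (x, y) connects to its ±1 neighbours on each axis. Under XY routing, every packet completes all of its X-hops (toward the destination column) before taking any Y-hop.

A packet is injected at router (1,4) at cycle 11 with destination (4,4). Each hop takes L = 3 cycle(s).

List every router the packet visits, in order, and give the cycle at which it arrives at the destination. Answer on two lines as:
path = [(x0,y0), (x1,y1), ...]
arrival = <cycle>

#0 — 1,4 | c11
#1 — 2,4 | c14 | E
#2 — 3,4 | c17 | E
#3 — 4,4 | c20 | E

path = [(1,4), (2,4), (3,4), (4,4)]
arrival = 20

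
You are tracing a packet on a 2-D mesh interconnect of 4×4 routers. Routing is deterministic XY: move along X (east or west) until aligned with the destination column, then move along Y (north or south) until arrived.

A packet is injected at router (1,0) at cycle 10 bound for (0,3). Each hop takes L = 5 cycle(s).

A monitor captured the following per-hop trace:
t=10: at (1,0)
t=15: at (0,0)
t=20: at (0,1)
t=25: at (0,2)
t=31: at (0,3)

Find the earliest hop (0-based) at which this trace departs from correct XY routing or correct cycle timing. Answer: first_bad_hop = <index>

first_bad_hop = 4

[1] (-1,+0) / 5c ⇒ ok
[2] (+0,+1) / 5c ⇒ ok
[3] (+0,+1) / 5c ⇒ ok
[4] (+0,+1) / 6c ⇒ BAD: Δcyc=6≠L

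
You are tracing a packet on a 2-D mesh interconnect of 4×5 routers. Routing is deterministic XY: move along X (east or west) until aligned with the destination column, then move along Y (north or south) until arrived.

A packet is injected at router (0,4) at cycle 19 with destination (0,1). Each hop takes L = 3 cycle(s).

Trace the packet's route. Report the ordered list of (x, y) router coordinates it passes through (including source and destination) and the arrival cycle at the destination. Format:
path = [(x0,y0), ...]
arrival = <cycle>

src (0,4)  cyc=19
S→(0,3)  cyc=22
S→(0,2)  cyc=25
S→(0,1)  cyc=28

path = [(0,4), (0,3), (0,2), (0,1)]
arrival = 28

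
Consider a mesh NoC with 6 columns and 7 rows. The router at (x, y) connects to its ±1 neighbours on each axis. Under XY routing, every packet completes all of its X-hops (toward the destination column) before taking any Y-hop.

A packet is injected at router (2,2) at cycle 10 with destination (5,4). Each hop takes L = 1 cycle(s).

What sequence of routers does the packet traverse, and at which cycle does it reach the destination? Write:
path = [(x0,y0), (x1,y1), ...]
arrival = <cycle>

path = [(2,2), (3,2), (4,2), (5,2), (5,3), (5,4)]
arrival = 15

src (2,2)  cyc=10
E→(3,2)  cyc=11
E→(4,2)  cyc=12
E→(5,2)  cyc=13
N→(5,3)  cyc=14
N→(5,4)  cyc=15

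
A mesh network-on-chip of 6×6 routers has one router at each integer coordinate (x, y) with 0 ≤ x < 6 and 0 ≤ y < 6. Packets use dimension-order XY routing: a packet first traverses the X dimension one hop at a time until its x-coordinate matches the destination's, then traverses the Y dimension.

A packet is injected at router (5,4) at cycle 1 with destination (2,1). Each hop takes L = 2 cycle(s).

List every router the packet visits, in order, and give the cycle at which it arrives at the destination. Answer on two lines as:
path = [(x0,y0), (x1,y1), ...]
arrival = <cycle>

path = [(5,4), (4,4), (3,4), (2,4), (2,3), (2,2), (2,1)]
arrival = 13

t=1: at (5,4)
t=3: at (4,4) after W
t=5: at (3,4) after W
t=7: at (2,4) after W
t=9: at (2,3) after S
t=11: at (2,2) after S
t=13: at (2,1) after S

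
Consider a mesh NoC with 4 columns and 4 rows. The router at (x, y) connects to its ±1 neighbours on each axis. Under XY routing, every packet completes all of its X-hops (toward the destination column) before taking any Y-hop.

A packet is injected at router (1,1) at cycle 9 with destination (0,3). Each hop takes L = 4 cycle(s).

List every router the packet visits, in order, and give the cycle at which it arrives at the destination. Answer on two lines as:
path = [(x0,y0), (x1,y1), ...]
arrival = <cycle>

path = [(1,1), (0,1), (0,2), (0,3)]
arrival = 21

[0] x=1 y=1 t=9
[1] x=0 y=1 t=13 →W
[2] x=0 y=2 t=17 →N
[3] x=0 y=3 t=21 →N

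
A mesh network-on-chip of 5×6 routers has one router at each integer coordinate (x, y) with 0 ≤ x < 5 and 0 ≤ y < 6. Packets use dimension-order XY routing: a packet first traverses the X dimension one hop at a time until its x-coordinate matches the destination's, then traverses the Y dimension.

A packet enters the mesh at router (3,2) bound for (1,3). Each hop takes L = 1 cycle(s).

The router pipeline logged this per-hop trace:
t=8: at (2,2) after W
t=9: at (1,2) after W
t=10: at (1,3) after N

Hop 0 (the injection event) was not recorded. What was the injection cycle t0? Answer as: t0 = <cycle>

cyc[1] = 8 and cyc[k] = t0 + k·L for every k.
Therefore t0 = 8 − L = 7.

t0 = 7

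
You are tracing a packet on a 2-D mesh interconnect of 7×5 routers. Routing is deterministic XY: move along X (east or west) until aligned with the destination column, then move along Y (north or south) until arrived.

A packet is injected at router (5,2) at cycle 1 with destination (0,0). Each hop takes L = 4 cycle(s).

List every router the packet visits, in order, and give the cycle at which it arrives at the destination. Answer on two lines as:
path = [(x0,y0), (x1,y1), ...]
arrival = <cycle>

path = [(5,2), (4,2), (3,2), (2,2), (1,2), (0,2), (0,1), (0,0)]
arrival = 29

#0 — 5,2 | c1
#1 — 4,2 | c5 | W
#2 — 3,2 | c9 | W
#3 — 2,2 | c13 | W
#4 — 1,2 | c17 | W
#5 — 0,2 | c21 | W
#6 — 0,1 | c25 | S
#7 — 0,0 | c29 | S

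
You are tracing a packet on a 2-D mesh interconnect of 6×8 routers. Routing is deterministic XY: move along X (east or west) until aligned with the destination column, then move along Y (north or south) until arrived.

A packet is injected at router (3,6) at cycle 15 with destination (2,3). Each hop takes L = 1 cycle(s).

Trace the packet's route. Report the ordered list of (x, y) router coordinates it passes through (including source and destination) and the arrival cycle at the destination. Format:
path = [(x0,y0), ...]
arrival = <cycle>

t=15: at (3,6)
t=16: at (2,6) after W
t=17: at (2,5) after S
t=18: at (2,4) after S
t=19: at (2,3) after S

path = [(3,6), (2,6), (2,5), (2,4), (2,3)]
arrival = 19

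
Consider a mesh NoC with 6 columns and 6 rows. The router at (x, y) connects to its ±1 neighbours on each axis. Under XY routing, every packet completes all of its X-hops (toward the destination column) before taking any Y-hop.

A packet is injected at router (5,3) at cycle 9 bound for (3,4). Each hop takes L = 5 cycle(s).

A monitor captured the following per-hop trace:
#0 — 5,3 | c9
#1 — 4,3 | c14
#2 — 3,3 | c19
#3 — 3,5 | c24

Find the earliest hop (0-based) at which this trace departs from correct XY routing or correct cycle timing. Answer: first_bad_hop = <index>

first_bad_hop = 3

  1: Δx=-1 Δy=+0 Δt=5 [ok]
  2: Δx=-1 Δy=+0 Δt=5 [ok]
  3: Δx=+0 Δy=+2 Δt=5 [BAD: non-unit step]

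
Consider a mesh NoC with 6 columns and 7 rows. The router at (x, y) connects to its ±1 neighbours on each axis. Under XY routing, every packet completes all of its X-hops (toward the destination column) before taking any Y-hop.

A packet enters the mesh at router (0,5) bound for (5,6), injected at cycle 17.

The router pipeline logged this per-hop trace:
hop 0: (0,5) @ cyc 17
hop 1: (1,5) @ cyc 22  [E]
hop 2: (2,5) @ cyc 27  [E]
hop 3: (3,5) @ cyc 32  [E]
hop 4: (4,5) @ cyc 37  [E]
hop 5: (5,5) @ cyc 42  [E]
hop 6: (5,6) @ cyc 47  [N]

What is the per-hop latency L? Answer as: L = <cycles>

cyc[1] − cyc[0] = 22 − 17 = 5.
That increment is L by definition: L = 5.

L = 5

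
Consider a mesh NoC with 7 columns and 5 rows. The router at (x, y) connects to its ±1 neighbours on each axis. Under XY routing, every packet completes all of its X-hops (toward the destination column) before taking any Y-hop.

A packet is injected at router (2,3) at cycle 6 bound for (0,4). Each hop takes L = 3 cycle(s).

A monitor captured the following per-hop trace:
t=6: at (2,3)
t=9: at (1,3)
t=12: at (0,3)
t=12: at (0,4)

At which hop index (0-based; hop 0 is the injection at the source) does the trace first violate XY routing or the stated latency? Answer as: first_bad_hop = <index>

check 1→ d=(-1,0) cyc+3: ok
check 2→ d=(-1,0) cyc+3: ok
check 3→ d=(0,1) cyc+0: BAD: Δcyc=0≠L

first_bad_hop = 3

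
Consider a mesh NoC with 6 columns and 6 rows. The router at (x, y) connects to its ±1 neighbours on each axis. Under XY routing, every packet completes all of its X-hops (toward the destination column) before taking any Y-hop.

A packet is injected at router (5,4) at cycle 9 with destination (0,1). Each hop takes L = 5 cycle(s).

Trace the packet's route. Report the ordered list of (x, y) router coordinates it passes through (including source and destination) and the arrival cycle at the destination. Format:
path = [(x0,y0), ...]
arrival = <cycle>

path = [(5,4), (4,4), (3,4), (2,4), (1,4), (0,4), (0,3), (0,2), (0,1)]
arrival = 49

[0] x=5 y=4 t=9
[1] x=4 y=4 t=14 →W
[2] x=3 y=4 t=19 →W
[3] x=2 y=4 t=24 →W
[4] x=1 y=4 t=29 →W
[5] x=0 y=4 t=34 →W
[6] x=0 y=3 t=39 →S
[7] x=0 y=2 t=44 →S
[8] x=0 y=1 t=49 →S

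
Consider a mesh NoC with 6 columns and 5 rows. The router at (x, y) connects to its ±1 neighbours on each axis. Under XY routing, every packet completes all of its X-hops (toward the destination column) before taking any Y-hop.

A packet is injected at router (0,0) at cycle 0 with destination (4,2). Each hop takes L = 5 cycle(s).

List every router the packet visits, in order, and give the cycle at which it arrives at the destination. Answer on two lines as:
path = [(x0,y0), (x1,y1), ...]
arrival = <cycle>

#0 — 0,0 | c0
#1 — 1,0 | c5 | E
#2 — 2,0 | c10 | E
#3 — 3,0 | c15 | E
#4 — 4,0 | c20 | E
#5 — 4,1 | c25 | N
#6 — 4,2 | c30 | N

path = [(0,0), (1,0), (2,0), (3,0), (4,0), (4,1), (4,2)]
arrival = 30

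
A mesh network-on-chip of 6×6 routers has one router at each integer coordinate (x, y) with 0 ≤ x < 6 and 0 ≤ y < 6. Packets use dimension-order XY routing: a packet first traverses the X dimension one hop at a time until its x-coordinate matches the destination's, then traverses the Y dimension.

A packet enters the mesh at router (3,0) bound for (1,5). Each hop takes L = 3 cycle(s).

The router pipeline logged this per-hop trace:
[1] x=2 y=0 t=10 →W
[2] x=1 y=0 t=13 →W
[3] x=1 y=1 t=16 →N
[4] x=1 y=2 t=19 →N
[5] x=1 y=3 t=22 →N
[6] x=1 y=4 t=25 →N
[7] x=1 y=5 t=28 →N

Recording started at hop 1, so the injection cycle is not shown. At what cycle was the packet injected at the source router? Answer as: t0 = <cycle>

Hop 1 reached at cycle 10; hop k is at t0 + k·L.
Therefore t0 = 10 − L = 7.

t0 = 7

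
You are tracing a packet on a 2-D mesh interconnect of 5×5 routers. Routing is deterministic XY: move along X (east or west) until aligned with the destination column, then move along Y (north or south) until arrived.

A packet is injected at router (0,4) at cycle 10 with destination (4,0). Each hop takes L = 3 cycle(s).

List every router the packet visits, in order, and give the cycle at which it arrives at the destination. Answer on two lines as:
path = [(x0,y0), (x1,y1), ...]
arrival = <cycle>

  0. router=(0,4) cycle=10 (inject)
  1. router=(1,4) cycle=13 dir=E
  2. router=(2,4) cycle=16 dir=E
  3. router=(3,4) cycle=19 dir=E
  4. router=(4,4) cycle=22 dir=E
  5. router=(4,3) cycle=25 dir=S
  6. router=(4,2) cycle=28 dir=S
  7. router=(4,1) cycle=31 dir=S
  8. router=(4,0) cycle=34 dir=S

path = [(0,4), (1,4), (2,4), (3,4), (4,4), (4,3), (4,2), (4,1), (4,0)]
arrival = 34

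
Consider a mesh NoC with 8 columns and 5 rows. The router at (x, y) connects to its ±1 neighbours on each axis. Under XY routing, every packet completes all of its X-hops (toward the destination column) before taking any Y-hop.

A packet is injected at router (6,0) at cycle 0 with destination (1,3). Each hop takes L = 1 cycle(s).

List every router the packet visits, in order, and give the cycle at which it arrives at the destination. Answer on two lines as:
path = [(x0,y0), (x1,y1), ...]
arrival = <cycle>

hop 0: (6,0) @ cyc 0
hop 1: (5,0) @ cyc 1  [W]
hop 2: (4,0) @ cyc 2  [W]
hop 3: (3,0) @ cyc 3  [W]
hop 4: (2,0) @ cyc 4  [W]
hop 5: (1,0) @ cyc 5  [W]
hop 6: (1,1) @ cyc 6  [N]
hop 7: (1,2) @ cyc 7  [N]
hop 8: (1,3) @ cyc 8  [N]

path = [(6,0), (5,0), (4,0), (3,0), (2,0), (1,0), (1,1), (1,2), (1,3)]
arrival = 8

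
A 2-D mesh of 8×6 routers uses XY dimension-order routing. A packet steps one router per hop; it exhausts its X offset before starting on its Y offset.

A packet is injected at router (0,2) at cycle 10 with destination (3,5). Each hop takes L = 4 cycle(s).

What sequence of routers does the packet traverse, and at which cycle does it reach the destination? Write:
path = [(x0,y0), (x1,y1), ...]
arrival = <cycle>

path = [(0,2), (1,2), (2,2), (3,2), (3,3), (3,4), (3,5)]
arrival = 34

hop 0: (0,2) @ cyc 10
hop 1: (1,2) @ cyc 14  [E]
hop 2: (2,2) @ cyc 18  [E]
hop 3: (3,2) @ cyc 22  [E]
hop 4: (3,3) @ cyc 26  [N]
hop 5: (3,4) @ cyc 30  [N]
hop 6: (3,5) @ cyc 34  [N]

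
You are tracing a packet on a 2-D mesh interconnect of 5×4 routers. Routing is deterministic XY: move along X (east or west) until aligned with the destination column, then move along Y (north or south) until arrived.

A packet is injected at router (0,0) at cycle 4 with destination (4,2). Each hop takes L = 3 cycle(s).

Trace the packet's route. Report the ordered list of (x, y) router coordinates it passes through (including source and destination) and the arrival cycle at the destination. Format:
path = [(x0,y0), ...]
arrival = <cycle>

src (0,0)  cyc=4
E→(1,0)  cyc=7
E→(2,0)  cyc=10
E→(3,0)  cyc=13
E→(4,0)  cyc=16
N→(4,1)  cyc=19
N→(4,2)  cyc=22

path = [(0,0), (1,0), (2,0), (3,0), (4,0), (4,1), (4,2)]
arrival = 22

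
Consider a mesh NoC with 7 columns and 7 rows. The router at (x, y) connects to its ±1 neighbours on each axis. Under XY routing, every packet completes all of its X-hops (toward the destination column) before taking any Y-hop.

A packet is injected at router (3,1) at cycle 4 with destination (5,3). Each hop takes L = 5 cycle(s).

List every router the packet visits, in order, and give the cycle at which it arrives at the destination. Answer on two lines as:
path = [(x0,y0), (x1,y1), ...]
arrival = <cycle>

path = [(3,1), (4,1), (5,1), (5,2), (5,3)]
arrival = 24

t=4: at (3,1)
t=9: at (4,1) after E
t=14: at (5,1) after E
t=19: at (5,2) after N
t=24: at (5,3) after N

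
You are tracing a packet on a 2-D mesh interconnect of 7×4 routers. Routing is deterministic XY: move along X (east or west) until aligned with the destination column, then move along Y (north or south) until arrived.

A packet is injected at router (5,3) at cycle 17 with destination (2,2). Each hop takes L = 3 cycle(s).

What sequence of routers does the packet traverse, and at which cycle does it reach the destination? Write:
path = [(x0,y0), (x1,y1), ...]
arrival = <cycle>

path = [(5,3), (4,3), (3,3), (2,3), (2,2)]
arrival = 29

#0 — 5,3 | c17
#1 — 4,3 | c20 | W
#2 — 3,3 | c23 | W
#3 — 2,3 | c26 | W
#4 — 2,2 | c29 | S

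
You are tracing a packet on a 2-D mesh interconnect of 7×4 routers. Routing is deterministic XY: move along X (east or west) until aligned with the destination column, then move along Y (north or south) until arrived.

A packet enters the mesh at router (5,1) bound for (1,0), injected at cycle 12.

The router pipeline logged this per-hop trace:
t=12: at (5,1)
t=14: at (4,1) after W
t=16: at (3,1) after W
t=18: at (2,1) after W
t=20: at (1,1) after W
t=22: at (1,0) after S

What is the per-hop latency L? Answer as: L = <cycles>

cyc[1] − cyc[0] = 14 − 12 = 2.
That increment is L by definition: L = 2.

L = 2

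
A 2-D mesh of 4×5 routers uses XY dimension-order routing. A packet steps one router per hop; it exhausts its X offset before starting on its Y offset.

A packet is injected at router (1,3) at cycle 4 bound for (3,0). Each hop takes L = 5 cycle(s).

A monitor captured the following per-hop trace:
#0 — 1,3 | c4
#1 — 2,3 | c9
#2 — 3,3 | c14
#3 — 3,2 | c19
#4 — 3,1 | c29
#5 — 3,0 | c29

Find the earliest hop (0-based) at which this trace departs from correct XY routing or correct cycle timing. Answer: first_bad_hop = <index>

  1: Δx=+1 Δy=+0 Δt=5 [ok]
  2: Δx=+1 Δy=+0 Δt=5 [ok]
  3: Δx=+0 Δy=-1 Δt=5 [ok]
  4: Δx=+0 Δy=-1 Δt=10 [BAD: Δcyc=10≠L]

first_bad_hop = 4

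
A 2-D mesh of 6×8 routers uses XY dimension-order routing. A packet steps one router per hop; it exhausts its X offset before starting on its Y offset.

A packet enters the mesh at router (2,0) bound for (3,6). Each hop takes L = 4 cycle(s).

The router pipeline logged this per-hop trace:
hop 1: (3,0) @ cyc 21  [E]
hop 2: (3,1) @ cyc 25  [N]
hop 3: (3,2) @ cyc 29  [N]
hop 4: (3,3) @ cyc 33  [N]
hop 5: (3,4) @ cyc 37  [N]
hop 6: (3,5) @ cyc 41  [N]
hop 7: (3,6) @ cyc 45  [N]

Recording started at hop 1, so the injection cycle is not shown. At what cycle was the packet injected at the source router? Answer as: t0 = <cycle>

t0 = 17

At hop 1 the cycle is 21; in general cyc_k = t0 + kL.
So t0 = 21 − 1·4 = 17.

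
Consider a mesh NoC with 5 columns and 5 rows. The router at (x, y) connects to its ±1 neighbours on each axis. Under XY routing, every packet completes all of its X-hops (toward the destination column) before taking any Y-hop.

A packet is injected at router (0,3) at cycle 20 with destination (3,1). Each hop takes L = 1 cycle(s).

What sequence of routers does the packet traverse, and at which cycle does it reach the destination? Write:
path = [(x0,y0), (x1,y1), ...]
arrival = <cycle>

path = [(0,3), (1,3), (2,3), (3,3), (3,2), (3,1)]
arrival = 25

t=20: at (0,3)
t=21: at (1,3) after E
t=22: at (2,3) after E
t=23: at (3,3) after E
t=24: at (3,2) after S
t=25: at (3,1) after S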